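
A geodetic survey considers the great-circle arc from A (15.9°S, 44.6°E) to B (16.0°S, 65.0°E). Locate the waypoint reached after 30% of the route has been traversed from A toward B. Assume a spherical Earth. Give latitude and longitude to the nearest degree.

Convert each endpoint to a unit vector on the sphere (x = cos φ cos λ, y = cos φ sin λ, z = sin φ).
The central angle between the endpoints is δ = arccos(p₁·p₂) ≈ 0.342 rad (19.6°).
Interpolate at f = 0.30 with slerp weights a = sin((1−f)δ)/sin δ ≈ 0.707, b = sin(fδ)/sin δ ≈ 0.305.
p = a·p₁ + b·p₂ ≈ (0.608, 0.744, -0.278); φ = arcsin(p_z) ≈ -16.13°, λ = atan2(p_y, p_x) ≈ 50.72°.

≈ (16°S, 51°E)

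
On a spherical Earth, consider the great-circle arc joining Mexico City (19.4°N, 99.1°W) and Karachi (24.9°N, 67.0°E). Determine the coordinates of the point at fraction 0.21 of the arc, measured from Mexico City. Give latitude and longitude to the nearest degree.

Convert each endpoint to a unit vector on the sphere (x = cos φ cos λ, y = cos φ sin λ, z = sin φ).
The central angle between the endpoints is δ = arccos(p₁·p₂) ≈ 2.333 rad (133.7°).
Interpolate at f = 0.21 with slerp weights a = sin((1−f)δ)/sin δ ≈ 1.332, b = sin(fδ)/sin δ ≈ 0.651.
p = a·p₁ + b·p₂ ≈ (0.032, -0.697, 0.716); φ = arcsin(p_z) ≈ 45.75°, λ = atan2(p_y, p_x) ≈ -87.38°.

≈ 46°N, 87°W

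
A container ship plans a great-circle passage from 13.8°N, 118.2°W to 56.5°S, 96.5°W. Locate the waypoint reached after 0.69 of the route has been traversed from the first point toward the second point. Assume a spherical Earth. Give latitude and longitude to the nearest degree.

Convert each endpoint to a unit vector on the sphere (x = cos φ cos λ, y = cos φ sin λ, z = sin φ).
The central angle between the endpoints is δ = arccos(p₁·p₂) ≈ 1.267 rad (72.6°).
Interpolate at f = 0.69 with slerp weights a = sin((1−f)δ)/sin δ ≈ 0.401, b = sin(fδ)/sin δ ≈ 0.804.
p = a·p₁ + b·p₂ ≈ (-0.234, -0.784, -0.575); φ = arcsin(p_z) ≈ -35.08°, λ = atan2(p_y, p_x) ≈ -106.64°.

≈ 35°S, 107°W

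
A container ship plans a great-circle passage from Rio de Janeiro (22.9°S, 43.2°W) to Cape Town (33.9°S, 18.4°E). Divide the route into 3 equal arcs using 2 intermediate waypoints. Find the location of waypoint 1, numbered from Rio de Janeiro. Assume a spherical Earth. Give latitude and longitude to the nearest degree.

The haversine formula gives a central angle δ ≈ 0.951 rad (54.5°) between the endpoints.
Interpolate at f = 1/3 with slerp weights a = sin((1−f)δ)/sin δ ≈ 0.728, b = sin(fδ)/sin δ ≈ 0.383.
p = a·p₁ + b·p₂ ≈ (0.790, -0.359, -0.497); φ = arcsin(p_z) ≈ -29.79°, λ = atan2(p_y, p_x) ≈ -24.40°.

≈ 30°S, 24°W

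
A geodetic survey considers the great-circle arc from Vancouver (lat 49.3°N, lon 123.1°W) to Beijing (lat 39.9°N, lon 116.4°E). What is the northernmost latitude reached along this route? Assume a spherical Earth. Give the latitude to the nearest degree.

The great circle lies in the plane with unit normal n̂ = (p₁ × p₂)/|p₁ × p₂|.
Here n̂_z ≈ -0.443; the vertex latitude is φ_max = arccos|n̂_z| ≈ 63.7°.
Check via Clairaut: cos φ_max = |cos φ₁| · sin C = cos(49.3°)·sin(42.8°) ≈ 0.443, again giving ≈ 63.7°.

≈ 64°N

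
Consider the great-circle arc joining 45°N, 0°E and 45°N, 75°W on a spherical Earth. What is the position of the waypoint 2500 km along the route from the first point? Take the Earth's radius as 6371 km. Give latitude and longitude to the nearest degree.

Convert each endpoint to a unit vector on the sphere (x = cos φ cos λ, y = cos φ sin λ, z = sin φ).
The central angle between the endpoints is δ = arccos(p₁·p₂) ≈ 0.890 rad (51.0°). The total great-circle distance is δ·R ≈ 0.890 × 6371 ≈ 5670 km, so the target fraction is f = 2500/5670 ≈ 0.441.
Interpolate at f ≈ 0.441 with slerp weights a = sin((1−f)δ)/sin δ ≈ 0.614, b = sin(fδ)/sin δ ≈ 0.492.
p = a·p₁ + b·p₂ ≈ (0.524, -0.336, 0.782); φ = arcsin(p_z) ≈ 51.47°, λ = atan2(p_y, p_x) ≈ -32.66°.

≈ 51°N, 33°W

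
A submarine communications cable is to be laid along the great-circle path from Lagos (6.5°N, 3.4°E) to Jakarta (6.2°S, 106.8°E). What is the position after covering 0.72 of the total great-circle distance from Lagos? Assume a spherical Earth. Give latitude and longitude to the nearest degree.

From cos δ = sin φ₁ sin φ₂ + cos φ₁ cos φ₂ cos Δλ, the central angle is δ ≈ 1.814 rad (104.0°).
Interpolate at f = 0.72 with slerp weights a = sin((1−f)δ)/sin δ ≈ 0.501, b = sin(fδ)/sin δ ≈ 0.995.
p = a·p₁ + b·p₂ ≈ (0.211, 0.976, -0.051); φ = arcsin(p_z) ≈ -2.90°, λ = atan2(p_y, p_x) ≈ 77.78°.

≈ 3°S, 78°E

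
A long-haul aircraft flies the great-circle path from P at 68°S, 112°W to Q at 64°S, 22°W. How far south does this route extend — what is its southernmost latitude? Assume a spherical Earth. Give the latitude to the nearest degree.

The great circle lies in the plane with unit normal n̂ = (p₁ × p₂)/|p₁ × p₂|.
Here n̂_z ≈ +0.297; the vertex latitude is φ_max = arccos|n̂_z| ≈ 72.7°.

≈ 73°S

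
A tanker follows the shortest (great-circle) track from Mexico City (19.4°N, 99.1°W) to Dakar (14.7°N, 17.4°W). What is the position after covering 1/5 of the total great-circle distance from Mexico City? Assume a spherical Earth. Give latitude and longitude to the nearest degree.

From cos δ = sin φ₁ sin φ₂ + cos φ₁ cos φ₂ cos Δλ, the central angle is δ ≈ 1.353 rad (77.5°).
Interpolate at f = 1/5 with slerp weights a = sin((1−f)δ)/sin δ ≈ 0.904, b = sin(fδ)/sin δ ≈ 0.274.
p = a·p₁ + b·p₂ ≈ (0.118, -0.922, 0.370); φ = arcsin(p_z) ≈ 21.71°, λ = atan2(p_y, p_x) ≈ -82.72°.

≈ 22°N, 83°W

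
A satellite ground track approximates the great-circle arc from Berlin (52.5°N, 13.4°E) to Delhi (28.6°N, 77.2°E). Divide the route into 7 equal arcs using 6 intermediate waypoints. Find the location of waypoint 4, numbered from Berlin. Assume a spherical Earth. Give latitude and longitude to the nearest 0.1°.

From cos δ = sin φ₁ sin φ₂ + cos φ₁ cos φ₂ cos Δλ, the central angle is δ ≈ 0.907 rad (52.0°).
Interpolate at f = 4/7 with slerp weights a = sin((1−f)δ)/sin δ ≈ 0.481, b = sin(fδ)/sin δ ≈ 0.629.
p = a·p₁ + b·p₂ ≈ (0.407, 0.606, 0.683); φ = arcsin(p_z) ≈ 43.07°, λ = atan2(p_y, p_x) ≈ 56.11°.

≈ 43.1°N, 56.1°E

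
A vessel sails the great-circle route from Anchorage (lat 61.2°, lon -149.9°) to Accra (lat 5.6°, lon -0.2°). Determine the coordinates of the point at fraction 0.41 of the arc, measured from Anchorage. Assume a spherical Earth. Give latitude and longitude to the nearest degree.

≈ lat 65°, lon -34°

Write both endpoints as unit vectors p₁, p₂ with components (cos φ cos λ, cos φ sin λ, sin φ).
The central angle between the endpoints is δ = arccos(p₁·p₂) ≈ 1.905 rad (109.2°).
Interpolate at f = 0.41 with slerp weights a = sin((1−f)δ)/sin δ ≈ 0.955, b = sin(fδ)/sin δ ≈ 0.746.
p = a·p₁ + b·p₂ ≈ (0.344, -0.233, 0.910); φ = arcsin(p_z) ≈ 65.44°, λ = atan2(p_y, p_x) ≈ -34.15°.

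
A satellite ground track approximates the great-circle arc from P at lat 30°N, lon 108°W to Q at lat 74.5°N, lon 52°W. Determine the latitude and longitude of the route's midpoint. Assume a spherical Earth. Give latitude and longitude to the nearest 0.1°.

≈ lat 54.6°N, lon 95.7°W

Write both endpoints as unit vectors p₁, p₂ with components (cos φ cos λ, cos φ sin λ, sin φ).
The central angle between the endpoints is δ = arccos(p₁·p₂) ≈ 0.913 rad (52.3°).
Interpolate at f = 1/2 with slerp weights a = sin((1−f)δ)/sin δ ≈ 0.557, b = sin(fδ)/sin δ ≈ 0.557.
p = a·p₁ + b·p₂ ≈ (-0.057, -0.576, 0.815); φ = arcsin(p_z) ≈ 54.62°, λ = atan2(p_y, p_x) ≈ -95.69°.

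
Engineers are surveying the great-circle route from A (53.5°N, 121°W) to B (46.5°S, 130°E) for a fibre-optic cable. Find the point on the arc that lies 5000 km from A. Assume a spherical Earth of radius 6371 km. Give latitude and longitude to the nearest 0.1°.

≈ (24.7°N, 167.5°W)

Write both endpoints as unit vectors p₁, p₂ with components (cos φ cos λ, cos φ sin λ, sin φ).
The central angle between the endpoints is δ = arccos(p₁·p₂) ≈ 2.369 rad (135.8°). The total great-circle distance is δ·R ≈ 2.369 × 6371 ≈ 15096 km, so the target fraction is f = 5000/15096 ≈ 0.331.
Interpolate at f ≈ 0.331 with slerp weights a = sin((1−f)δ)/sin δ ≈ 1.433, b = sin(fδ)/sin δ ≈ 1.013.
p = a·p₁ + b·p₂ ≈ (-0.887, -0.197, 0.417); φ = arcsin(p_z) ≈ 24.67°, λ = atan2(p_y, p_x) ≈ -167.51°.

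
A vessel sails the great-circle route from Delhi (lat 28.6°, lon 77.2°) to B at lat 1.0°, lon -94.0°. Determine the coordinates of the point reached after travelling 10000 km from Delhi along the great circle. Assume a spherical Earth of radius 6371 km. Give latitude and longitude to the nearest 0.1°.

≈ lat 57.0°, lon -69.5°

Write both endpoints as unit vectors p₁, p₂ with components (cos φ cos λ, cos φ sin λ, sin φ).
The central angle between the endpoints is δ = arccos(p₁·p₂) ≈ 2.604 rad (149.2°). The total great-circle distance is δ·R ≈ 2.604 × 6371 ≈ 16593 km, so the target fraction is f = 10000/16593 ≈ 0.603.
Interpolate at f ≈ 0.603 with slerp weights a = sin((1−f)δ)/sin δ ≈ 1.680, b = sin(fδ)/sin δ ≈ 1.954.
p = a·p₁ + b·p₂ ≈ (0.191, -0.511, 0.838); φ = arcsin(p_z) ≈ 56.97°, λ = atan2(p_y, p_x) ≈ -69.54°.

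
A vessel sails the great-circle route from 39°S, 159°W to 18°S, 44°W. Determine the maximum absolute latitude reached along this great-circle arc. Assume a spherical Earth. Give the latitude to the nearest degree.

The great circle lies in the plane with unit normal n̂ = (p₁ × p₂)/|p₁ × p₂|.
Here n̂_z ≈ +0.675; the vertex latitude is φ_max = arccos|n̂_z| ≈ 47.6°.
Check via Clairaut: cos φ_max = |cos φ₁| · sin C = cos(39.0°)·sin(119.8°) ≈ 0.675, again giving ≈ 47.6°.

≈ 48°S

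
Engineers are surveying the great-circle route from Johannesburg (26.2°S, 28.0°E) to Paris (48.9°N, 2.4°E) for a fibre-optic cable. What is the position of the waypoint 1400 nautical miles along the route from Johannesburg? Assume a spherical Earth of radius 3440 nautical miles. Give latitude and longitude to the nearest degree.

≈ 4°S, 21°E

Convert each endpoint to a unit vector on the sphere (x = cos φ cos λ, y = cos φ sin λ, z = sin φ).
The central angle between the endpoints is δ = arccos(p₁·p₂) ≈ 1.370 rad (78.5°). The total great-circle distance is δ·R ≈ 1.370 × 3440 ≈ 4714 nmi, so the target fraction is f = 1400/4714 ≈ 0.297.
Interpolate at f ≈ 0.297 with slerp weights a = sin((1−f)δ)/sin δ ≈ 0.838, b = sin(fδ)/sin δ ≈ 0.404.
p = a·p₁ + b·p₂ ≈ (0.929, 0.364, -0.066); φ = arcsin(p_z) ≈ -3.76°, λ = atan2(p_y, p_x) ≈ 21.40°.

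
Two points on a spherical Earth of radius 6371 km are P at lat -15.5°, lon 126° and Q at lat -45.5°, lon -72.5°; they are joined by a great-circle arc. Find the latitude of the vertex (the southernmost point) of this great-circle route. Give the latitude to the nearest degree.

The great circle lies in the plane with unit normal n̂ = (p₁ × p₂)/|p₁ × p₂|.
Here n̂_z ≈ +0.240; the vertex latitude is φ_max = arccos|n̂_z| ≈ 76.1°.
Check via Clairaut: cos φ_max = |cos φ₁| · sin C = cos(15.5°)·sin(165.6°) ≈ 0.240, again giving ≈ 76.1°.

≈ -76°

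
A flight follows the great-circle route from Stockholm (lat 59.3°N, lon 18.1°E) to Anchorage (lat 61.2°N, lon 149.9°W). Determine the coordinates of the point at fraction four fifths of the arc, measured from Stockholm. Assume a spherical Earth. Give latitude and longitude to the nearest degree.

From cos δ = sin φ₁ sin φ₂ + cos φ₁ cos φ₂ cos Δλ, the central angle is δ ≈ 1.032 rad (59.1°).
Interpolate at f = 4/5 with slerp weights a = sin((1−f)δ)/sin δ ≈ 0.239, b = sin(fδ)/sin δ ≈ 0.856.
p = a·p₁ + b·p₂ ≈ (-0.241, -0.169, 0.956); φ = arcsin(p_z) ≈ 72.88°, λ = atan2(p_y, p_x) ≈ -144.96°.

≈ lat 73°N, lon 145°W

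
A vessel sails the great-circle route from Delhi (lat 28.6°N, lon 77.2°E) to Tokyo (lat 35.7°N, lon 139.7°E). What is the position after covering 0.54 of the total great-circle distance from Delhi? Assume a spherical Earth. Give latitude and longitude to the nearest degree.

Write both endpoints as unit vectors p₁, p₂ with components (cos φ cos λ, cos φ sin λ, sin φ).
The central angle between the endpoints is δ = arccos(p₁·p₂) ≈ 0.917 rad (52.5°).
Interpolate at f = 0.54 with slerp weights a = sin((1−f)δ)/sin δ ≈ 0.516, b = sin(fδ)/sin δ ≈ 0.599.
p = a·p₁ + b·p₂ ≈ (-0.270, 0.756, 0.596); φ = arcsin(p_z) ≈ 36.60°, λ = atan2(p_y, p_x) ≈ 109.68°.

≈ lat 37°N, lon 110°E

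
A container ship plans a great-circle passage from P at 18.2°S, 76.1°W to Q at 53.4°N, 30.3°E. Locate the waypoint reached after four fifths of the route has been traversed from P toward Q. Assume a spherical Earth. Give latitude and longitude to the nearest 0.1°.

≈ 48.3°N, 5.4°W

Convert each endpoint to a unit vector on the sphere (x = cos φ cos λ, y = cos φ sin λ, z = sin φ).
The central angle between the endpoints is δ = arccos(p₁·p₂) ≈ 1.994 rad (114.2°).
Interpolate at f = 4/5 with slerp weights a = sin((1−f)δ)/sin δ ≈ 0.426, b = sin(fδ)/sin δ ≈ 1.096.
p = a·p₁ + b·p₂ ≈ (0.662, -0.063, 0.747); φ = arcsin(p_z) ≈ 48.35°, λ = atan2(p_y, p_x) ≈ -5.43°.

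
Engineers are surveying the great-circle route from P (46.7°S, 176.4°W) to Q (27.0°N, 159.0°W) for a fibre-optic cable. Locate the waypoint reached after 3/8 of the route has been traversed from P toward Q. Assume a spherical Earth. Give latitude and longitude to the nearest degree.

≈ (19°S, 168°W)

Write both endpoints as unit vectors p₁, p₂ with components (cos φ cos λ, cos φ sin λ, sin φ).
The central angle between the endpoints is δ = arccos(p₁·p₂) ≈ 1.315 rad (75.4°).
Interpolate at f = 3/8 with slerp weights a = sin((1−f)δ)/sin δ ≈ 0.757, b = sin(fδ)/sin δ ≈ 0.489.
p = a·p₁ + b·p₂ ≈ (-0.925, -0.189, -0.329); φ = arcsin(p_z) ≈ -19.20°, λ = atan2(p_y, p_x) ≈ -168.46°.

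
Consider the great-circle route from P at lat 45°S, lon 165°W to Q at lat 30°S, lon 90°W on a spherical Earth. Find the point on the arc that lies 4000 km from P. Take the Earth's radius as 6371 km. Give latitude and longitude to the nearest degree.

The haversine formula gives a central angle δ ≈ 1.033 rad (59.2°) between the endpoints. The total great-circle distance is δ·R ≈ 1.033 × 6371 ≈ 6583 km, so the target fraction is f = 4000/6583 ≈ 0.608.
Interpolate at f ≈ 0.608 with slerp weights a = sin((1−f)δ)/sin δ ≈ 0.459, b = sin(fδ)/sin δ ≈ 0.684.
p = a·p₁ + b·p₂ ≈ (-0.314, -0.676, -0.667); φ = arcsin(p_z) ≈ -41.80°, λ = atan2(p_y, p_x) ≈ -114.88°.

≈ lat 42°S, lon 115°W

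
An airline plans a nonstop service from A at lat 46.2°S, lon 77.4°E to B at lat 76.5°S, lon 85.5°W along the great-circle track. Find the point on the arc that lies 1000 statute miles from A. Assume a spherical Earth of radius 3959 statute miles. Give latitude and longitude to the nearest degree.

From cos δ = sin φ₁ sin φ₂ + cos φ₁ cos φ₂ cos Δλ, the central angle is δ ≈ 0.992 rad (56.8°). The total great-circle distance is δ·R ≈ 0.992 × 3959 ≈ 3926 mi, so the target fraction is f = 1000/3926 ≈ 0.255.
Interpolate at f ≈ 0.255 with slerp weights a = sin((1−f)δ)/sin δ ≈ 0.805, b = sin(fδ)/sin δ ≈ 0.299.
p = a·p₁ + b·p₂ ≈ (0.127, 0.474, -0.871); φ = arcsin(p_z) ≈ -60.60°, λ = atan2(p_y, p_x) ≈ 75.01°.

≈ lat 61°S, lon 75°E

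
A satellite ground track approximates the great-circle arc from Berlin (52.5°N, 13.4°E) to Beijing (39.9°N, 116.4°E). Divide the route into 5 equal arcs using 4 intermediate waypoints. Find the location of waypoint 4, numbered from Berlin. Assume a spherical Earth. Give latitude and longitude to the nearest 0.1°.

From cos δ = sin φ₁ sin φ₂ + cos φ₁ cos φ₂ cos Δλ, the central angle is δ ≈ 1.155 rad (66.2°).
Interpolate at f = 4/5 with slerp weights a = sin((1−f)δ)/sin δ ≈ 0.250, b = sin(fδ)/sin δ ≈ 0.872.
p = a·p₁ + b·p₂ ≈ (-0.149, 0.635, 0.758); φ = arcsin(p_z) ≈ 49.30°, λ = atan2(p_y, p_x) ≈ 103.24°.

≈ (49.3°N, 103.2°E)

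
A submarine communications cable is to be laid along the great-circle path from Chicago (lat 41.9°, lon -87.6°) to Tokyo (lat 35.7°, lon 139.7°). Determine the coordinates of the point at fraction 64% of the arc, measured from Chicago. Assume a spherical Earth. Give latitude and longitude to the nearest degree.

Write both endpoints as unit vectors p₁, p₂ with components (cos φ cos λ, cos φ sin λ, sin φ).
The central angle between the endpoints is δ = arccos(p₁·p₂) ≈ 1.591 rad (91.2°).
Interpolate at f = 0.64 with slerp weights a = sin((1−f)δ)/sin δ ≈ 0.542, b = sin(fδ)/sin δ ≈ 0.851.
p = a·p₁ + b·p₂ ≈ (-0.510, 0.044, 0.859); φ = arcsin(p_z) ≈ 59.18°, λ = atan2(p_y, p_x) ≈ 175.07°.

≈ lat 59°, lon 175°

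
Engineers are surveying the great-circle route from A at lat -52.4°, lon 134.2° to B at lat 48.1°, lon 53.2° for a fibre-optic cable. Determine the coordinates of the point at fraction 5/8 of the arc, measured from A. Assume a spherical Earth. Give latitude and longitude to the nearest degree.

Convert each endpoint to a unit vector on the sphere (x = cos φ cos λ, y = cos φ sin λ, z = sin φ).
The central angle between the endpoints is δ = arccos(p₁·p₂) ≈ 2.125 rad (121.7°).
Interpolate at f = 5/8 with slerp weights a = sin((1−f)δ)/sin δ ≈ 0.841, b = sin(fδ)/sin δ ≈ 1.141.
p = a·p₁ + b·p₂ ≈ (0.099, 0.978, 0.183); φ = arcsin(p_z) ≈ 10.56°, λ = atan2(p_y, p_x) ≈ 84.23°.

≈ lat 11°, lon 84°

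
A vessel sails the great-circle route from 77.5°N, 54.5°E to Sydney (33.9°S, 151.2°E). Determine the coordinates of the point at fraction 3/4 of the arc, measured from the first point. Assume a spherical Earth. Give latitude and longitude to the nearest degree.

≈ 4°S, 143°E

Convert each endpoint to a unit vector on the sphere (x = cos φ cos λ, y = cos φ sin λ, z = sin φ).
The central angle between the endpoints is δ = arccos(p₁·p₂) ≈ 2.172 rad (124.4°).
Interpolate at f = 3/4 with slerp weights a = sin((1−f)δ)/sin δ ≈ 0.626, b = sin(fδ)/sin δ ≈ 1.210.
p = a·p₁ + b·p₂ ≈ (-0.802, 0.594, -0.064); φ = arcsin(p_z) ≈ -3.64°, λ = atan2(p_y, p_x) ≈ 143.45°.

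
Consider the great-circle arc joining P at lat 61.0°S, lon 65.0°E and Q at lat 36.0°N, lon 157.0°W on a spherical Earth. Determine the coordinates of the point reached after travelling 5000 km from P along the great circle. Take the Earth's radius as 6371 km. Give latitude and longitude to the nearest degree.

≈ lat 49°S, lon 147°E

Convert each endpoint to a unit vector on the sphere (x = cos φ cos λ, y = cos φ sin λ, z = sin φ).
The central angle between the endpoints is δ = arccos(p₁·p₂) ≈ 2.507 rad (143.7°). The total great-circle distance is δ·R ≈ 2.507 × 6371 ≈ 15975 km, so the target fraction is f = 5000/15975 ≈ 0.313.
Interpolate at f ≈ 0.313 with slerp weights a = sin((1−f)δ)/sin δ ≈ 1.668, b = sin(fδ)/sin δ ≈ 1.193.
p = a·p₁ + b·p₂ ≈ (-0.546, 0.356, -0.758); φ = arcsin(p_z) ≈ -49.30°, λ = atan2(p_y, p_x) ≈ 146.91°.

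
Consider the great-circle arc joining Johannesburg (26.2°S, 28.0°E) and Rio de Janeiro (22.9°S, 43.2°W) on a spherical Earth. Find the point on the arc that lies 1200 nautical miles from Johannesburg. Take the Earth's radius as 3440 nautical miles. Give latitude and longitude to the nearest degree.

≈ 29°S, 6°E

Write both endpoints as unit vectors p₁, p₂ with components (cos φ cos λ, cos φ sin λ, sin φ).
The central angle between the endpoints is δ = arccos(p₁·p₂) ≈ 1.117 rad (64.0°). The total great-circle distance is δ·R ≈ 1.117 × 3440 ≈ 3843 nmi, so the target fraction is f = 1200/3843 ≈ 0.312.
Interpolate at f ≈ 0.312 with slerp weights a = sin((1−f)δ)/sin δ ≈ 0.773, b = sin(fδ)/sin δ ≈ 0.380.
p = a·p₁ + b·p₂ ≈ (0.868, 0.086, -0.489); φ = arcsin(p_z) ≈ -29.30°, λ = atan2(p_y, p_x) ≈ 5.65°.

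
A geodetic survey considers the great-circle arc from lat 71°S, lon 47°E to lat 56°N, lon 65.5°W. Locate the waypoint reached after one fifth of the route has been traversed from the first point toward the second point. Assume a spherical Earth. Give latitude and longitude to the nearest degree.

≈ lat 53°S, lon 8°W

From cos δ = sin φ₁ sin φ₂ + cos φ₁ cos φ₂ cos Δλ, the central angle is δ ≈ 2.594 rad (148.6°).
Interpolate at f = 1/5 with slerp weights a = sin((1−f)δ)/sin δ ≈ 1.681, b = sin(fδ)/sin δ ≈ 0.952.
p = a·p₁ + b·p₂ ≈ (0.594, -0.084, -0.800); φ = arcsin(p_z) ≈ -53.15°, λ = atan2(p_y, p_x) ≈ -8.05°.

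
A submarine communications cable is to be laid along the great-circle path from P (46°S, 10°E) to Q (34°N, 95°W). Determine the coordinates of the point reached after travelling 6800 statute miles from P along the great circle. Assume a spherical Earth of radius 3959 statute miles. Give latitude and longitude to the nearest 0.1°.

Convert each endpoint to a unit vector on the sphere (x = cos φ cos λ, y = cos φ sin λ, z = sin φ).
The central angle between the endpoints is δ = arccos(p₁·p₂) ≈ 2.155 rad (123.5°). The total great-circle distance is δ·R ≈ 2.155 × 3959 ≈ 8531 mi, so the target fraction is f = 6800/8531 ≈ 0.797.
Interpolate at f ≈ 0.797 with slerp weights a = sin((1−f)δ)/sin δ ≈ 0.507, b = sin(fδ)/sin δ ≈ 1.186.
p = a·p₁ + b·p₂ ≈ (0.261, -0.918, 0.298); φ = arcsin(p_z) ≈ 17.34°, λ = atan2(p_y, p_x) ≈ -74.10°.

≈ (17.3°N, 74.1°W)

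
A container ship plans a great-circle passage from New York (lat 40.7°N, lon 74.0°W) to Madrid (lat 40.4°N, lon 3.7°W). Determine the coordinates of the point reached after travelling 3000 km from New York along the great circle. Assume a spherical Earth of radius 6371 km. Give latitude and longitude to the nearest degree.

Write both endpoints as unit vectors p₁, p₂ with components (cos φ cos λ, cos φ sin λ, sin φ).
The central angle between the endpoints is δ = arccos(p₁·p₂) ≈ 0.906 rad (51.9°). The total great-circle distance is δ·R ≈ 0.906 × 6371 ≈ 5769 km, so the target fraction is f = 3000/5769 ≈ 0.520.
Interpolate at f ≈ 0.520 with slerp weights a = sin((1−f)δ)/sin δ ≈ 0.535, b = sin(fδ)/sin δ ≈ 0.577.
p = a·p₁ + b·p₂ ≈ (0.550, -0.418, 0.723); φ = arcsin(p_z) ≈ 46.28°, λ = atan2(p_y, p_x) ≈ -37.26°.

≈ lat 46°N, lon 37°W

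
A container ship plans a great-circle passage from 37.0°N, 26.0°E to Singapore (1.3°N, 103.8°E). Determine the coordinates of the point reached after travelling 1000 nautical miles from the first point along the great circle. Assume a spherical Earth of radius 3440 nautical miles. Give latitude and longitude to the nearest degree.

Convert each endpoint to a unit vector on the sphere (x = cos φ cos λ, y = cos φ sin λ, z = sin φ).
The central angle between the endpoints is δ = arccos(p₁·p₂) ≈ 1.387 rad (79.5°). The total great-circle distance is δ·R ≈ 1.387 × 3440 ≈ 4773 nmi, so the target fraction is f = 1000/4773 ≈ 0.210.
Interpolate at f ≈ 0.210 with slerp weights a = sin((1−f)δ)/sin δ ≈ 0.905, b = sin(fδ)/sin δ ≈ 0.292.
p = a·p₁ + b·p₂ ≈ (0.580, 0.600, 0.551); φ = arcsin(p_z) ≈ 33.45°, λ = atan2(p_y, p_x) ≈ 45.96°.

≈ 33°N, 46°E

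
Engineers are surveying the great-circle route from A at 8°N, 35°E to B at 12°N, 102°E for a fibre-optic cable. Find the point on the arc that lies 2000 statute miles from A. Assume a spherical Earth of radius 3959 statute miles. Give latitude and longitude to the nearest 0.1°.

Convert each endpoint to a unit vector on the sphere (x = cos φ cos λ, y = cos φ sin λ, z = sin φ).
The central angle between the endpoints is δ = arccos(p₁·p₂) ≈ 1.151 rad (66.0°). The total great-circle distance is δ·R ≈ 1.151 × 3959 ≈ 4558 mi, so the target fraction is f = 2000/4558 ≈ 0.439.
Interpolate at f ≈ 0.439 with slerp weights a = sin((1−f)δ)/sin δ ≈ 0.659, b = sin(fδ)/sin δ ≈ 0.530.
p = a·p₁ + b·p₂ ≈ (0.427, 0.881, 0.202); φ = arcsin(p_z) ≈ 11.65°, λ = atan2(p_y, p_x) ≈ 64.16°.

≈ 11.6°N, 64.2°E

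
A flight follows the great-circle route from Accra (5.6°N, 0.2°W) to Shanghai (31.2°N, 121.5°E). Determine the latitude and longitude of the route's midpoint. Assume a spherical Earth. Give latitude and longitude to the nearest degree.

≈ 34°N, 53°E

Convert each endpoint to a unit vector on the sphere (x = cos φ cos λ, y = cos φ sin λ, z = sin φ).
The central angle between the endpoints is δ = arccos(p₁·p₂) ≈ 1.979 rad (113.4°).
Interpolate at f = 1/2 with slerp weights a = sin((1−f)δ)/sin δ ≈ 0.910, b = sin(fδ)/sin δ ≈ 0.910.
p = a·p₁ + b·p₂ ≈ (0.499, 0.661, 0.560); φ = arcsin(p_z) ≈ 34.09°, λ = atan2(p_y, p_x) ≈ 52.93°.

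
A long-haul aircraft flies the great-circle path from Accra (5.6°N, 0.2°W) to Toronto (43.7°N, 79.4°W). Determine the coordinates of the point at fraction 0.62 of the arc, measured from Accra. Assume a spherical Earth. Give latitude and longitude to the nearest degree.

≈ 35°N, 42°W

Convert each endpoint to a unit vector on the sphere (x = cos φ cos λ, y = cos φ sin λ, z = sin φ).
The central angle between the endpoints is δ = arccos(p₁·p₂) ≈ 1.367 rad (78.3°).
Interpolate at f = 0.62 with slerp weights a = sin((1−f)δ)/sin δ ≈ 0.507, b = sin(fδ)/sin δ ≈ 0.766.
p = a·p₁ + b·p₂ ≈ (0.606, -0.546, 0.578); φ = arcsin(p_z) ≈ 35.34°, λ = atan2(p_y, p_x) ≈ -41.99°.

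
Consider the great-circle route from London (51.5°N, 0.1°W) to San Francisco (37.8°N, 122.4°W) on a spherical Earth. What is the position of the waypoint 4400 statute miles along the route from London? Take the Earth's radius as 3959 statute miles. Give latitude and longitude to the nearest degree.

≈ (49°N, 111°W)

Convert each endpoint to a unit vector on the sphere (x = cos φ cos λ, y = cos φ sin λ, z = sin φ).
The central angle between the endpoints is δ = arccos(p₁·p₂) ≈ 1.352 rad (77.5°). The total great-circle distance is δ·R ≈ 1.352 × 3959 ≈ 5353 mi, so the target fraction is f = 4400/5353 ≈ 0.822.
Interpolate at f ≈ 0.822 with slerp weights a = sin((1−f)δ)/sin δ ≈ 0.244, b = sin(fδ)/sin δ ≈ 0.918.
p = a·p₁ + b·p₂ ≈ (-0.237, -0.613, 0.754); φ = arcsin(p_z) ≈ 48.93°, λ = atan2(p_y, p_x) ≈ -111.11°.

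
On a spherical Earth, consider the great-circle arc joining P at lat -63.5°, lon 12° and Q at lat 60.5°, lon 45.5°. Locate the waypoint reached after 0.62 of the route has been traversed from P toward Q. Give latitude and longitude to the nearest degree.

Write both endpoints as unit vectors p₁, p₂ with components (cos φ cos λ, cos φ sin λ, sin φ).
The central angle between the endpoints is δ = arccos(p₁·p₂) ≈ 2.209 rad (126.6°).
Interpolate at f = 0.62 with slerp weights a = sin((1−f)δ)/sin δ ≈ 0.927, b = sin(fδ)/sin δ ≈ 1.220.
p = a·p₁ + b·p₂ ≈ (0.825, 0.514, 0.232); φ = arcsin(p_z) ≈ 13.44°, λ = atan2(p_y, p_x) ≈ 31.93°.

≈ lat 13°, lon 32°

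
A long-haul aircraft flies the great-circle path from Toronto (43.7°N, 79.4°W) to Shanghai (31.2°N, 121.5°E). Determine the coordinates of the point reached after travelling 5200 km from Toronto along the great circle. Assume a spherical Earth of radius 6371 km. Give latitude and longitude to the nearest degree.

≈ 77°N, 165°W

Convert each endpoint to a unit vector on the sphere (x = cos φ cos λ, y = cos φ sin λ, z = sin φ).
The central angle between the endpoints is δ = arccos(p₁·p₂) ≈ 1.792 rad (102.7°). The total great-circle distance is δ·R ≈ 1.792 × 6371 ≈ 11420 km, so the target fraction is f = 5200/11420 ≈ 0.455.
Interpolate at f ≈ 0.455 with slerp weights a = sin((1−f)δ)/sin δ ≈ 0.849, b = sin(fδ)/sin δ ≈ 0.747.
p = a·p₁ + b·p₂ ≈ (-0.221, -0.059, 0.974); φ = arcsin(p_z) ≈ 76.79°, λ = atan2(p_y, p_x) ≈ -165.10°.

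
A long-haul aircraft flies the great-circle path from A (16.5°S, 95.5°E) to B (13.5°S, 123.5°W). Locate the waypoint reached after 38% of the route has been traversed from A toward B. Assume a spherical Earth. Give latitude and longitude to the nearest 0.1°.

≈ (37.6°S, 147.1°E)

Convert each endpoint to a unit vector on the sphere (x = cos φ cos λ, y = cos φ sin λ, z = sin φ).
The central angle between the endpoints is δ = arccos(p₁·p₂) ≈ 2.289 rad (131.2°).
Interpolate at f = 0.38 with slerp weights a = sin((1−f)δ)/sin δ ≈ 1.313, b = sin(fδ)/sin δ ≈ 1.015.
p = a·p₁ + b·p₂ ≈ (-0.666, 0.430, -0.610); φ = arcsin(p_z) ≈ -37.59°, λ = atan2(p_y, p_x) ≈ 147.13°.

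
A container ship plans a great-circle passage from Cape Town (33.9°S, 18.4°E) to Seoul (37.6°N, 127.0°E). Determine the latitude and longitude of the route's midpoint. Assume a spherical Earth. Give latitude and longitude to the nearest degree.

≈ 3°N, 71°E

Write both endpoints as unit vectors p₁, p₂ with components (cos φ cos λ, cos φ sin λ, sin φ).
The central angle between the endpoints is δ = arccos(p₁·p₂) ≈ 2.153 rad (123.4°).
Interpolate at f = 1/2 with slerp weights a = sin((1−f)δ)/sin δ ≈ 1.054, b = sin(fδ)/sin δ ≈ 1.054.
p = a·p₁ + b·p₂ ≈ (0.328, 0.943, 0.055); φ = arcsin(p_z) ≈ 3.17°, λ = atan2(p_y, p_x) ≈ 70.85°.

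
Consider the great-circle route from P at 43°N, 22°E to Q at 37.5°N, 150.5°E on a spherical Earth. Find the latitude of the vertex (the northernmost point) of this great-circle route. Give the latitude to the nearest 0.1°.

≈ 63.0°N

The great circle lies in the plane with unit normal n̂ = (p₁ × p₂)/|p₁ × p₂|.
Here n̂_z ≈ +0.455; the vertex latitude is φ_max = arccos|n̂_z| ≈ 63.0°.
Check via Clairaut: cos φ_max = |cos φ₁| · sin C = cos(43.0°)·sin(38.4°) ≈ 0.455, again giving ≈ 63.0°.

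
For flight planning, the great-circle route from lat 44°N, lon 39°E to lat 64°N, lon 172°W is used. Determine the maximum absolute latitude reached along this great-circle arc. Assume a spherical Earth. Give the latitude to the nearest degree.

≈ 80°N

The great circle lies in the plane with unit normal n̂ = (p₁ × p₂)/|p₁ × p₂|.
Here n̂_z ≈ +0.174; the vertex latitude is φ_max = arccos|n̂_z| ≈ 80.0°.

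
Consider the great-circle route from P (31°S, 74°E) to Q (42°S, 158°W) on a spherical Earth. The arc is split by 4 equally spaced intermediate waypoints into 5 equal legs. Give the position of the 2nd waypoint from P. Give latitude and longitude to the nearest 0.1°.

≈ (56.1°S, 113.3°E)

Write both endpoints as unit vectors p₁, p₂ with components (cos φ cos λ, cos φ sin λ, sin φ).
The central angle between the endpoints is δ = arccos(p₁·p₂) ≈ 1.618 rad (92.7°).
Interpolate at f = 2/5 with slerp weights a = sin((1−f)δ)/sin δ ≈ 0.826, b = sin(fδ)/sin δ ≈ 0.604.
p = a·p₁ + b·p₂ ≈ (-0.221, 0.513, -0.830); φ = arcsin(p_z) ≈ -56.06°, λ = atan2(p_y, p_x) ≈ 113.29°.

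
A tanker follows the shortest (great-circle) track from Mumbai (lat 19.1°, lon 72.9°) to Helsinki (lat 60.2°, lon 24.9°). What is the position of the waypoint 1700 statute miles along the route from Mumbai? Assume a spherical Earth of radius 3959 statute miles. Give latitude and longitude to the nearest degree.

The haversine formula gives a central angle δ ≈ 0.930 rad (53.3°) between the endpoints. The total great-circle distance is δ·R ≈ 0.930 × 3959 ≈ 3680 mi, so the target fraction is f = 1700/3680 ≈ 0.462.
Interpolate at f ≈ 0.462 with slerp weights a = sin((1−f)δ)/sin δ ≈ 0.598, b = sin(fδ)/sin δ ≈ 0.520.
p = a·p₁ + b·p₂ ≈ (0.400, 0.649, 0.647); φ = arcsin(p_z) ≈ 40.29°, λ = atan2(p_y, p_x) ≈ 58.33°.

≈ lat 40°, lon 58°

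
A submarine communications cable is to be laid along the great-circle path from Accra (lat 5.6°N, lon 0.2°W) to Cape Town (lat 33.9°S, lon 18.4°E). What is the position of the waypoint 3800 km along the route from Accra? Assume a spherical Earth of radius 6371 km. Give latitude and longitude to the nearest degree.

Convert each endpoint to a unit vector on the sphere (x = cos φ cos λ, y = cos φ sin λ, z = sin φ).
The central angle between the endpoints is δ = arccos(p₁·p₂) ≈ 0.755 rad (43.2°). The total great-circle distance is δ·R ≈ 0.755 × 6371 ≈ 4808 km, so the target fraction is f = 3800/4808 ≈ 0.790.
Interpolate at f ≈ 0.790 with slerp weights a = sin((1−f)δ)/sin δ ≈ 0.230, b = sin(fδ)/sin δ ≈ 0.820.
p = a·p₁ + b·p₂ ≈ (0.875, 0.214, -0.435); φ = arcsin(p_z) ≈ -25.78°, λ = atan2(p_y, p_x) ≈ 13.75°.

≈ lat 26°S, lon 14°E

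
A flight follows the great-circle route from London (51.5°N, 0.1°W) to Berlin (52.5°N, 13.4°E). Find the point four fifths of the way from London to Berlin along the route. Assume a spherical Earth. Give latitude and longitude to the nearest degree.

Write both endpoints as unit vectors p₁, p₂ with components (cos φ cos λ, cos φ sin λ, sin φ).
The central angle between the endpoints is δ = arccos(p₁·p₂) ≈ 0.146 rad (8.4°).
Interpolate at f = 4/5 with slerp weights a = sin((1−f)δ)/sin δ ≈ 0.201, b = sin(fδ)/sin δ ≈ 0.801.
p = a·p₁ + b·p₂ ≈ (0.599, 0.113, 0.793); φ = arcsin(p_z) ≈ 52.42°, λ = atan2(p_y, p_x) ≈ 10.66°.

≈ 52°N, 11°E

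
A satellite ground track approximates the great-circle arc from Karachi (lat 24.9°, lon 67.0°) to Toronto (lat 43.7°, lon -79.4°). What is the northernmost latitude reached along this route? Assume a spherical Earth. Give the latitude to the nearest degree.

The great circle lies in the plane with unit normal n̂ = (p₁ × p₂)/|p₁ × p₂|.
Here n̂_z ≈ -0.375; the vertex latitude is φ_max = arccos|n̂_z| ≈ 68.0°.

≈ 68°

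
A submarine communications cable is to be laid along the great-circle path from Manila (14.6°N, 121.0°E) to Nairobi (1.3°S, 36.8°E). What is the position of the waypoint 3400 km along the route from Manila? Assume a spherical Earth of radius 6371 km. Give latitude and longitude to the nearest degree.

≈ 11°N, 90°E

Write both endpoints as unit vectors p₁, p₂ with components (cos φ cos λ, cos φ sin λ, sin φ).
The central angle between the endpoints is δ = arccos(p₁·p₂) ≈ 1.479 rad (84.7°). The total great-circle distance is δ·R ≈ 1.479 × 6371 ≈ 9420 km, so the target fraction is f = 3400/9420 ≈ 0.361.
Interpolate at f ≈ 0.361 with slerp weights a = sin((1−f)δ)/sin δ ≈ 0.814, b = sin(fδ)/sin δ ≈ 0.511.
p = a·p₁ + b·p₂ ≈ (0.003, 0.981, 0.194); φ = arcsin(p_z) ≈ 11.16°, λ = atan2(p_y, p_x) ≈ 89.81°.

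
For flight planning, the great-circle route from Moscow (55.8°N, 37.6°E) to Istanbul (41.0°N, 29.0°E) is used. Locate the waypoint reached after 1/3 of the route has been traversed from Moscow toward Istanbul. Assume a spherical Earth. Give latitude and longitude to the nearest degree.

≈ (51°N, 34°E)

The haversine formula gives a central angle δ ≈ 0.276 rad (15.8°) between the endpoints.
Interpolate at f = 1/3 with slerp weights a = sin((1−f)δ)/sin δ ≈ 0.671, b = sin(fδ)/sin δ ≈ 0.337.
p = a·p₁ + b·p₂ ≈ (0.522, 0.354, 0.776); φ = arcsin(p_z) ≈ 50.94°, λ = atan2(p_y, p_x) ≈ 34.14°.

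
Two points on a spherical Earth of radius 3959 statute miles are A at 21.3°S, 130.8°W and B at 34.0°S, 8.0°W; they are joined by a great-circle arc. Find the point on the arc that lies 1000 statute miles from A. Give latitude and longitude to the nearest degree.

≈ 31°S, 119°W

From cos δ = sin φ₁ sin φ₂ + cos φ₁ cos φ₂ cos Δλ, the central angle is δ ≈ 1.788 rad (102.4°). The total great-circle distance is δ·R ≈ 1.788 × 3959 ≈ 7078 mi, so the target fraction is f = 1000/7078 ≈ 0.141.
Interpolate at f ≈ 0.141 with slerp weights a = sin((1−f)δ)/sin δ ≈ 1.023, b = sin(fδ)/sin δ ≈ 0.256.
p = a·p₁ + b·p₂ ≈ (-0.413, -0.751, -0.515); φ = arcsin(p_z) ≈ -30.99°, λ = atan2(p_y, p_x) ≈ -118.79°.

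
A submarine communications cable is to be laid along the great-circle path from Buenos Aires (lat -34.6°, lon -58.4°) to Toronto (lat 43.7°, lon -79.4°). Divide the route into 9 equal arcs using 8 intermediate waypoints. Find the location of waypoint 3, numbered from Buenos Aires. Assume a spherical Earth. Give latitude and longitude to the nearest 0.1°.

≈ lat -8.5°, lon -65.3°

Write both endpoints as unit vectors p₁, p₂ with components (cos φ cos λ, cos φ sin λ, sin φ).
The central angle between the endpoints is δ = arccos(p₁·p₂) ≈ 1.407 rad (80.6°).
Interpolate at f = 3/9 with slerp weights a = sin((1−f)δ)/sin δ ≈ 0.817, b = sin(fδ)/sin δ ≈ 0.458.
p = a·p₁ + b·p₂ ≈ (0.413, -0.898, -0.148); φ = arcsin(p_z) ≈ -8.49°, λ = atan2(p_y, p_x) ≈ -65.29°.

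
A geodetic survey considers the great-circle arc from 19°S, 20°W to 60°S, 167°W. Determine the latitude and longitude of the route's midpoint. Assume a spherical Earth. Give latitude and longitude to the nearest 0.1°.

From cos δ = sin φ₁ sin φ₂ + cos φ₁ cos φ₂ cos Δλ, the central angle is δ ≈ 1.686 rad (96.6°).
Interpolate at f = 1/2 with slerp weights a = sin((1−f)δ)/sin δ ≈ 0.751, b = sin(fδ)/sin δ ≈ 0.751.
p = a·p₁ + b·p₂ ≈ (0.302, -0.328, -0.895); φ = arcsin(p_z) ≈ -63.56°, λ = atan2(p_y, p_x) ≈ -47.36°.

≈ 63.6°S, 47.4°W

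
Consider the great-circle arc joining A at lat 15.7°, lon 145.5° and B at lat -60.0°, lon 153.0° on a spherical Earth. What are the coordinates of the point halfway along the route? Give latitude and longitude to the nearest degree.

From cos δ = sin φ₁ sin φ₂ + cos φ₁ cos φ₂ cos Δλ, the central angle is δ ≈ 1.325 rad (75.9°).
Interpolate at f = 1/2 with slerp weights a = sin((1−f)δ)/sin δ ≈ 0.634, b = sin(fδ)/sin δ ≈ 0.634.
p = a·p₁ + b·p₂ ≈ (-0.786, 0.490, -0.378); φ = arcsin(p_z) ≈ -22.19°, λ = atan2(p_y, p_x) ≈ 148.06°.

≈ lat -22°, lon 148°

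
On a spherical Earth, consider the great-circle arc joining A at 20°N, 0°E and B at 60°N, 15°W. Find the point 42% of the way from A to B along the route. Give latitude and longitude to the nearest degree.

Convert each endpoint to a unit vector on the sphere (x = cos φ cos λ, y = cos φ sin λ, z = sin φ).
The central angle between the endpoints is δ = arccos(p₁·p₂) ≈ 0.723 rad (41.4°).
Interpolate at f = 0.42 with slerp weights a = sin((1−f)δ)/sin δ ≈ 0.615, b = sin(fδ)/sin δ ≈ 0.452.
p = a·p₁ + b·p₂ ≈ (0.796, -0.058, 0.602); φ = arcsin(p_z) ≈ 37.00°, λ = atan2(p_y, p_x) ≈ -4.20°.

≈ 37°N, 4°W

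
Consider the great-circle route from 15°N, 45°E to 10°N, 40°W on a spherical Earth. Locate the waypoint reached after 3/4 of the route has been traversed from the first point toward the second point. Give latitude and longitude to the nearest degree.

Convert each endpoint to a unit vector on the sphere (x = cos φ cos λ, y = cos φ sin λ, z = sin φ).
The central angle between the endpoints is δ = arccos(p₁·p₂) ≈ 1.443 rad (82.7°).
Interpolate at f = 3/4 with slerp weights a = sin((1−f)δ)/sin δ ≈ 0.356, b = sin(fδ)/sin δ ≈ 0.890.
p = a·p₁ + b·p₂ ≈ (0.915, -0.320, 0.247); φ = arcsin(p_z) ≈ 14.28°, λ = atan2(p_y, p_x) ≈ -19.31°.

≈ 14°N, 19°W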